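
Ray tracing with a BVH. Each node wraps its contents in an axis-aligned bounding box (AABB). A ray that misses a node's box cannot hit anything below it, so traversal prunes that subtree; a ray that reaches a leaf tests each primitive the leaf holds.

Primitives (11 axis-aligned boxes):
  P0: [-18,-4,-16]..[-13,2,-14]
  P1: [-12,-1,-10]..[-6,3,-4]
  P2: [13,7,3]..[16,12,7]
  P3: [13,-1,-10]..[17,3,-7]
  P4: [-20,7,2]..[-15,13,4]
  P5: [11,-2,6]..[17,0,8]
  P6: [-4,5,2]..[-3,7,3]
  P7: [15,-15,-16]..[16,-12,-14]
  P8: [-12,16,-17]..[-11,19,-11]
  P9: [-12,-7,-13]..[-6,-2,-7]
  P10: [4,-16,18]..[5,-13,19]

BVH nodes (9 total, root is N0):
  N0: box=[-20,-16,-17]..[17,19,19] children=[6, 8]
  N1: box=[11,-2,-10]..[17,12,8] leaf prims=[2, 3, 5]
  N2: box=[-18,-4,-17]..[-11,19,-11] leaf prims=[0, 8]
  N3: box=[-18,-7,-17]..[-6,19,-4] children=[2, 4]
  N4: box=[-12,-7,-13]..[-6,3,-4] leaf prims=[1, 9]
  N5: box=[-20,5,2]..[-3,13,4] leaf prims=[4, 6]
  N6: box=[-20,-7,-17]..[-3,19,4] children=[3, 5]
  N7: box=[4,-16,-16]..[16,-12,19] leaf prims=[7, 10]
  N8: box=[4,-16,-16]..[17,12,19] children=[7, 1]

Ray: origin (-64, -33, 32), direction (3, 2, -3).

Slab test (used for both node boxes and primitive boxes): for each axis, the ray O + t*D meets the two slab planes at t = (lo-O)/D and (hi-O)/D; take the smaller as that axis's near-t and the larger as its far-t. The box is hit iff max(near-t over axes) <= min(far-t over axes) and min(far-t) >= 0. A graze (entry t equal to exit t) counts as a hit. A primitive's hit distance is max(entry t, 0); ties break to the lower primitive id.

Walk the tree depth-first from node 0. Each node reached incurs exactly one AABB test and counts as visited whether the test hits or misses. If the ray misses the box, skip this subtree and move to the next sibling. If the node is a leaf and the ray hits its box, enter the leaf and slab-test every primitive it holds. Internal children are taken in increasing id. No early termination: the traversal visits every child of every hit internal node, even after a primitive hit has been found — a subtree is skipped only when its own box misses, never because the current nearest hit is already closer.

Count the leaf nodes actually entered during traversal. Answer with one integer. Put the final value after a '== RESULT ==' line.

Traverse from the root:
N0 x:[44/3,27] y:[17/2,26] z:[13/3,49/3] -> hit [44/3,49/3], descend [6, 8]
  N6 x:[44/3,61/3] y:[13,26] z:[28/3,49/3] -> hit [44/3,49/3], descend [3, 5]
    N3 x:[46/3,58/3] y:[13,26] z:[12,49/3] -> hit [46/3,49/3], descend [2, 4]
      N2 x:[46/3,53/3] y:[29/2,26] z:[43/3,49/3] -> hit [46/3,49/3] leaf, test {P0@t=46/3, P8(miss)}
      N4 x:[52/3,58/3] y:[13,18] z:[12,15] -> miss, prune
    N5 x:[44/3,61/3] y:[19,23] z:[28/3,10] -> miss, prune
  N8 x:[68/3,27] y:[17/2,45/2] z:[13/3,16] -> miss, prune

Visited [0, 6, 3, 2, 4, 5, 8]. Tests: 7 box, 1 leaf. Nearest: P0.

== RESULT ==
1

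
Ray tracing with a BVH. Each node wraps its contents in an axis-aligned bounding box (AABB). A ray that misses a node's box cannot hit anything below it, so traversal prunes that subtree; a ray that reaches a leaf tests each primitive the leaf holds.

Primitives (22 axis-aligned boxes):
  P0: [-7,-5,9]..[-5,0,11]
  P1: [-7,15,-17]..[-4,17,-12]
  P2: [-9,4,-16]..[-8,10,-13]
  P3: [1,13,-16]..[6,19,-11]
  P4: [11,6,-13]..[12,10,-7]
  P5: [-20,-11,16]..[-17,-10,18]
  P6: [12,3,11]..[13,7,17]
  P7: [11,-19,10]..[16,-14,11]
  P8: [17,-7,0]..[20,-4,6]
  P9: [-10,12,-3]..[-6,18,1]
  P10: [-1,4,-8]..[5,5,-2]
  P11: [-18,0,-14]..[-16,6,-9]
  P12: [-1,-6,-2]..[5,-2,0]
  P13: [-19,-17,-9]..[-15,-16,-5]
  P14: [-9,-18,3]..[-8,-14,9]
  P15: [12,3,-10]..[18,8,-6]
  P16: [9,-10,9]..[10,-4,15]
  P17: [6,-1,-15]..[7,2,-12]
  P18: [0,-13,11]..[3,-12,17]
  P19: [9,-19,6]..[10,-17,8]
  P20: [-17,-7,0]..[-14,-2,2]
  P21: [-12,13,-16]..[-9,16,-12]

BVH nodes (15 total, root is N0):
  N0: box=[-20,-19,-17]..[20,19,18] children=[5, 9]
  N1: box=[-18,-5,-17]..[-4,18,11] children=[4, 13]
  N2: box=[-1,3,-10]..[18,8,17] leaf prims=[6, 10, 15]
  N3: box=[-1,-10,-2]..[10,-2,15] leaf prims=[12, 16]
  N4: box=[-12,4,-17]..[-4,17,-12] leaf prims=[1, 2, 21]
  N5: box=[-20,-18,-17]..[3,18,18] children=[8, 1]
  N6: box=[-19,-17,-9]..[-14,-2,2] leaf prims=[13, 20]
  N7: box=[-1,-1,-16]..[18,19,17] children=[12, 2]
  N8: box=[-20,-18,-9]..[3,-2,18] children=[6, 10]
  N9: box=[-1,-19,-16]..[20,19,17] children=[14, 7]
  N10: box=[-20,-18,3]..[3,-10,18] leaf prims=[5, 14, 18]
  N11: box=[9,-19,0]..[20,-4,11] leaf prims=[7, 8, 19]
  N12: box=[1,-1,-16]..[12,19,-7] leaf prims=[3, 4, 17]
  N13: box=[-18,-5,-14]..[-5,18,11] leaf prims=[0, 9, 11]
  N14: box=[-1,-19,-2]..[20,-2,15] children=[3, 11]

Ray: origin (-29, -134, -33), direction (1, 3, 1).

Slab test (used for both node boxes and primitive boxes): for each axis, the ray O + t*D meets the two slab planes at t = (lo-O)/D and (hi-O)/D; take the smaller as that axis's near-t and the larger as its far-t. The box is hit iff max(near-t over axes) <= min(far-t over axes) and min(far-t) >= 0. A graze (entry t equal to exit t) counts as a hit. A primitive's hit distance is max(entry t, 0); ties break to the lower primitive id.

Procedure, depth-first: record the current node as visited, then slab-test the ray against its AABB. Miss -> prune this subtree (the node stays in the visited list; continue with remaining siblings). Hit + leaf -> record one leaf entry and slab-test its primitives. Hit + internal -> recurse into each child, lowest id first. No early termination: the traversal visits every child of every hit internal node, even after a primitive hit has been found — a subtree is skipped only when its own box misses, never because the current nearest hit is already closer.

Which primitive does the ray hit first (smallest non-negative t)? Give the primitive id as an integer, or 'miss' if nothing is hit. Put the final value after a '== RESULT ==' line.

Traverse from the root:
N0 x:[9,49] y:[115/3,51] z:[16,51] -> hit [115/3,49], descend [5, 9]
  N5 x:[9,32] y:[116/3,152/3] z:[16,51] -> miss, prune
  N9 x:[28,49] y:[115/3,51] z:[17,50] -> hit [115/3,49], descend [7, 14]
    N7 x:[28,47] y:[133/3,51] z:[17,50] -> hit [133/3,47], descend [2, 12]
      N2 x:[28,47] y:[137/3,142/3] z:[23,50] -> hit [137/3,47] leaf, test {P6(miss), P10(miss), P15(miss)}
      N12 x:[30,41] y:[133/3,51] z:[17,26] -> miss, prune
    N14 x:[28,49] y:[115/3,44] z:[31,48] -> hit [115/3,44], descend [3, 11]
      N3 x:[28,39] y:[124/3,44] z:[31,48] -> miss, prune
      N11 x:[38,49] y:[115/3,130/3] z:[33,44] -> hit [115/3,130/3] leaf, test {P7(miss), P8(miss), P19@t=39}

Summary -> nodes [0, 5, 9, 7, 2, 12, 14, 3, 11]; box-tests=9; leaf-entries=2; first=P19

== RESULT ==
19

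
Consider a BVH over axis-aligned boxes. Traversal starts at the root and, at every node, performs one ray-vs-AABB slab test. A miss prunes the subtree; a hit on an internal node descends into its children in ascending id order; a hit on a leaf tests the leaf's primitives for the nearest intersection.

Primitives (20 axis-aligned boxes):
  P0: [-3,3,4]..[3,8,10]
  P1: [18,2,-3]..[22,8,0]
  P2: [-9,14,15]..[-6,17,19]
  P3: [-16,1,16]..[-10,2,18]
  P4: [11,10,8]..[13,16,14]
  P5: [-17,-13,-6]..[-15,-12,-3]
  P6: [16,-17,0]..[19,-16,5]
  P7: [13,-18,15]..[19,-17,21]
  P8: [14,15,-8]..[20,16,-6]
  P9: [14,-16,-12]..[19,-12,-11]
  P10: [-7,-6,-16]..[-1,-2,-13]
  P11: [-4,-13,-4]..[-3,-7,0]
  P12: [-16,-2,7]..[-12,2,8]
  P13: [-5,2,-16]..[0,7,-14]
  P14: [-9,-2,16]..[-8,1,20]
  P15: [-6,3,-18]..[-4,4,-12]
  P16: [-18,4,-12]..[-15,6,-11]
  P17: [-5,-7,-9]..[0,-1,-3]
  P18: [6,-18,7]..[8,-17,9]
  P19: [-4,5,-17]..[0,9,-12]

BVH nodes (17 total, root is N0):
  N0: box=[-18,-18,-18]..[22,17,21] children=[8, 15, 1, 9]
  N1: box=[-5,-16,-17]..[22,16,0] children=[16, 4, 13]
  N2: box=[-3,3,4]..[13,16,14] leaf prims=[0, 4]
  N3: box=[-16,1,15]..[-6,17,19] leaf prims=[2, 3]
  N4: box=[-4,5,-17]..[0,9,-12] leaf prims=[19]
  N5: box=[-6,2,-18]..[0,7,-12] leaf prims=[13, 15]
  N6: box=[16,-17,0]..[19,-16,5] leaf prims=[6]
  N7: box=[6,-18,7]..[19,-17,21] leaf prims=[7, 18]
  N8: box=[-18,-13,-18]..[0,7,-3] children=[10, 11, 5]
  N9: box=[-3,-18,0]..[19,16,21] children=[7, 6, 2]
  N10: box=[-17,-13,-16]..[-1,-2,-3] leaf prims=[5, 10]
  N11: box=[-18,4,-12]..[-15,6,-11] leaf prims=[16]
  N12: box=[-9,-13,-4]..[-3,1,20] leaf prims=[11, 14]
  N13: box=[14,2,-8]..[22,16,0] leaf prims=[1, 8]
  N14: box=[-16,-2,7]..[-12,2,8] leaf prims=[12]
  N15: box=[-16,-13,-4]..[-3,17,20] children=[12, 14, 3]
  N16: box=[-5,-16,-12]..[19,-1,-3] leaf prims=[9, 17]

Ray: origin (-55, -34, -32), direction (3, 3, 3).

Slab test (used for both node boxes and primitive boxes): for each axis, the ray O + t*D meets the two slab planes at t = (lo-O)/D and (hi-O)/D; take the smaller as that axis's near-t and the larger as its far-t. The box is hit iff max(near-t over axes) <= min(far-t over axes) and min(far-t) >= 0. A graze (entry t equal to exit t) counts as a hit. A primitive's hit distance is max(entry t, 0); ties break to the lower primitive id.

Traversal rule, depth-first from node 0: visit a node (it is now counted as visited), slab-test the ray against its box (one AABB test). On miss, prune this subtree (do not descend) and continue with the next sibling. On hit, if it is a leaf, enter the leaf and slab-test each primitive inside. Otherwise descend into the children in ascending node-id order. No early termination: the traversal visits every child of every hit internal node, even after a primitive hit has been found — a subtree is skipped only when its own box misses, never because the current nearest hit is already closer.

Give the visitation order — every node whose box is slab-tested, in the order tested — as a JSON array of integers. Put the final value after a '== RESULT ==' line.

Walk:
N0 x:[37/3,77/3] y:[16/3,17] z:[14/3,53/3] -> hit [37/3,17], descend [1, 8, 9, 15]
  N1 x:[50/3,77/3] y:[6,50/3] z:[5,32/3] -> miss, prune
  N8 x:[37/3,55/3] y:[7,41/3] z:[14/3,29/3] -> miss, prune
  N9 x:[52/3,74/3] y:[16/3,50/3] z:[32/3,53/3] -> miss, prune
  N15 x:[13,52/3] y:[7,17] z:[28/3,52/3] -> hit [13,17], descend [3, 12, 14]
    N3 x:[13,49/3] y:[35/3,17] z:[47/3,17] -> hit [47/3,49/3] leaf, test {P2@t=16, P3(miss)}
    N12 x:[46/3,52/3] y:[7,35/3] z:[28/3,52/3] -> miss, prune
    N14 x:[13,43/3] y:[32/3,12] z:[13,40/3] -> miss, prune

Visited [0, 1, 8, 9, 15, 3, 12, 14]. Tests: 8 box, 1 leaf. Nearest: P2.

== RESULT ==
[0, 1, 8, 9, 15, 3, 12, 14]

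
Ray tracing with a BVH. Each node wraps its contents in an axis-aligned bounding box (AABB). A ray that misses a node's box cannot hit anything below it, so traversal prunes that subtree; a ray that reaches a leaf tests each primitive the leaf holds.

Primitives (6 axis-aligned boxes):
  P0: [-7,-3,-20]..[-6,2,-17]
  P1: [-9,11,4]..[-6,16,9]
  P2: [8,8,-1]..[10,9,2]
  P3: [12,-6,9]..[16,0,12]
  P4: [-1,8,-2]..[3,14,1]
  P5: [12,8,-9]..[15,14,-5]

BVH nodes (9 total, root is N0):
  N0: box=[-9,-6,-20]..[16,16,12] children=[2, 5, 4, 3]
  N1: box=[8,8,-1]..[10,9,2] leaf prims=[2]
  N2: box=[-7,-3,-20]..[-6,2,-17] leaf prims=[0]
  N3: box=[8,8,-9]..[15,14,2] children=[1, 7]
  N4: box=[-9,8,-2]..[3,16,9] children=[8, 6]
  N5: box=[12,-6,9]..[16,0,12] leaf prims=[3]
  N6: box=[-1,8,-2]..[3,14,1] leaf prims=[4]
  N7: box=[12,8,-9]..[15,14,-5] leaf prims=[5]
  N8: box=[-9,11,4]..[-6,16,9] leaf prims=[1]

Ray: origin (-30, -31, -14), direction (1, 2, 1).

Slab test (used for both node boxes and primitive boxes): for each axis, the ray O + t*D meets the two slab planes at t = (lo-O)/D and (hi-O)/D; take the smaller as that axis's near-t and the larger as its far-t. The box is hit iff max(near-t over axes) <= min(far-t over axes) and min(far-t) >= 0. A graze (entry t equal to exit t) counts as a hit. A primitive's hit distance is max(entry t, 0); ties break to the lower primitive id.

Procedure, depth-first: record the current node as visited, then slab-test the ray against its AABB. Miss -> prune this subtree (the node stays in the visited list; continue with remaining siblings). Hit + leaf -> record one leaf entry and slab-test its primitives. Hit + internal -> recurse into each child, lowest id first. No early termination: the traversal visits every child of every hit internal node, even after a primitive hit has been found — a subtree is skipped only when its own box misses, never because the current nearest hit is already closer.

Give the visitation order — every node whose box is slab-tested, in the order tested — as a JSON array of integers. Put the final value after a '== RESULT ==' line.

Traverse from the root:
N0 x:[21,46] y:[25/2,47/2] z:[-6,26] -> hit [21,47/2], descend [2, 3, 4, 5]
  N2 x:[23,24] y:[14,33/2] z:[-6,-3] -> miss, prune
  N3 x:[38,45] y:[39/2,45/2] z:[5,16] -> miss, prune
  N4 x:[21,33] y:[39/2,47/2] z:[12,23] -> hit [21,23], descend [6, 8]
    N6 x:[29,33] y:[39/2,45/2] z:[12,15] -> miss, prune
    N8 x:[21,24] y:[21,47/2] z:[18,23] -> hit [21,23] leaf, test {P1@t=21}
  N5 x:[42,46] y:[25/2,31/2] z:[23,26] -> miss, prune

Visited [0, 2, 3, 4, 6, 8, 5]. Tests: 7 box, 1 leaf. Nearest: P1.

== RESULT ==
[0, 2, 3, 4, 6, 8, 5]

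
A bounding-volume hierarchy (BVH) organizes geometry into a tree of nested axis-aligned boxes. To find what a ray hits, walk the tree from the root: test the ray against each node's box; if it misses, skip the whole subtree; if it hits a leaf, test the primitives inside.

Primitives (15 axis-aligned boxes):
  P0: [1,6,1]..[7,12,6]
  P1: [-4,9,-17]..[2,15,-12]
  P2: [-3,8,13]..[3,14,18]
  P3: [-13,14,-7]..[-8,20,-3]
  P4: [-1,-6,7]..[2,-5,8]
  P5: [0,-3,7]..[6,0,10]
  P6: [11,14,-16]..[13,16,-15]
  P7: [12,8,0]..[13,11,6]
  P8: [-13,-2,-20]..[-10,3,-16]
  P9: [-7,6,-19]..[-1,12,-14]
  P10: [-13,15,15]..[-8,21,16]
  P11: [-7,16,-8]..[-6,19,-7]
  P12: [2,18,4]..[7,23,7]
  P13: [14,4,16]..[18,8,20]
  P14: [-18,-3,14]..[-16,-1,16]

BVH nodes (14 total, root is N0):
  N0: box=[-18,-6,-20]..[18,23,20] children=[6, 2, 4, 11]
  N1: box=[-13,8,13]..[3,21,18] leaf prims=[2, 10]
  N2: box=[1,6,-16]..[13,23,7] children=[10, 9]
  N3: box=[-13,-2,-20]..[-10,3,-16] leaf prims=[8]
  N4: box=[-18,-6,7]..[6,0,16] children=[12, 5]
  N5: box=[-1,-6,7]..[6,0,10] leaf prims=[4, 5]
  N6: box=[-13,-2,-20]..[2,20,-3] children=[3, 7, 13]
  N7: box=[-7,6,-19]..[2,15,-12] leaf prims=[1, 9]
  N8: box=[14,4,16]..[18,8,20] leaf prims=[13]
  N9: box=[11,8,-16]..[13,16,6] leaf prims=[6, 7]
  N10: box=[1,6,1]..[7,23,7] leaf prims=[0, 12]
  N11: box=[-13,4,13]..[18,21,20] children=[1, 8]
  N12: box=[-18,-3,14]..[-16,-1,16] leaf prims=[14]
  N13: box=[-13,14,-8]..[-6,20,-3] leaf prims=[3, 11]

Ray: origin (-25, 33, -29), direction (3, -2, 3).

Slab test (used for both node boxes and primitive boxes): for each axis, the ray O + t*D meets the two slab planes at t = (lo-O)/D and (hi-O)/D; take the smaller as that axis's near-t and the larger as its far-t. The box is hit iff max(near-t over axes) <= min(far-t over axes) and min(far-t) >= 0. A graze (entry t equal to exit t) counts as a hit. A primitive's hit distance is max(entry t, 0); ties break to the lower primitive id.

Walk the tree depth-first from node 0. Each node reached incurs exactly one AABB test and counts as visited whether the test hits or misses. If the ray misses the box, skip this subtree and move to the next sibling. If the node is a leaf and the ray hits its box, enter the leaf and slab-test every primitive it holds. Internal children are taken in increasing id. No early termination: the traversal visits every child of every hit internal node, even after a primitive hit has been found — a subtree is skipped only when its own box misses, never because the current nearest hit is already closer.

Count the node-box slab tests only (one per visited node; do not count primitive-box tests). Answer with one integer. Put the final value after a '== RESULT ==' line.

Walk:
N0 x:[7/3,43/3] y:[5,39/2] z:[3,49/3] -> hit [5,43/3], descend [2, 4, 6, 11]
  N2 x:[26/3,38/3] y:[5,27/2] z:[13/3,12] -> hit [26/3,12], descend [9, 10]
    N9 x:[12,38/3] y:[17/2,25/2] z:[13/3,35/3] -> miss, prune
    N10 x:[26/3,32/3] y:[5,27/2] z:[10,12] -> hit [10,32/3] leaf, test {P0@t=21/2, P12(miss)}
  N4 x:[7/3,31/3] y:[33/2,39/2] z:[12,15] -> miss, prune
  N6 x:[4,9] y:[13/2,35/2] z:[3,26/3] -> hit [13/2,26/3], descend [3, 7, 13]
    N3 x:[4,5] y:[15,35/2] z:[3,13/3] -> miss, prune
    N7 x:[6,9] y:[9,27/2] z:[10/3,17/3] -> miss, prune
    N13 x:[4,19/3] y:[13/2,19/2] z:[7,26/3] -> miss, prune
  N11 x:[4,43/3] y:[6,29/2] z:[14,49/3] -> hit [14,43/3], descend [1, 8]
    N1 x:[4,28/3] y:[6,25/2] z:[14,47/3] -> miss, prune
    N8 x:[13,43/3] y:[25/2,29/2] z:[15,49/3] -> miss, prune

Visited [0, 2, 9, 10, 4, 6, 3, 7, 13, 11, 1, 8]. Tests: 12 box, 1 leaf. Nearest: P0.

== RESULT ==
12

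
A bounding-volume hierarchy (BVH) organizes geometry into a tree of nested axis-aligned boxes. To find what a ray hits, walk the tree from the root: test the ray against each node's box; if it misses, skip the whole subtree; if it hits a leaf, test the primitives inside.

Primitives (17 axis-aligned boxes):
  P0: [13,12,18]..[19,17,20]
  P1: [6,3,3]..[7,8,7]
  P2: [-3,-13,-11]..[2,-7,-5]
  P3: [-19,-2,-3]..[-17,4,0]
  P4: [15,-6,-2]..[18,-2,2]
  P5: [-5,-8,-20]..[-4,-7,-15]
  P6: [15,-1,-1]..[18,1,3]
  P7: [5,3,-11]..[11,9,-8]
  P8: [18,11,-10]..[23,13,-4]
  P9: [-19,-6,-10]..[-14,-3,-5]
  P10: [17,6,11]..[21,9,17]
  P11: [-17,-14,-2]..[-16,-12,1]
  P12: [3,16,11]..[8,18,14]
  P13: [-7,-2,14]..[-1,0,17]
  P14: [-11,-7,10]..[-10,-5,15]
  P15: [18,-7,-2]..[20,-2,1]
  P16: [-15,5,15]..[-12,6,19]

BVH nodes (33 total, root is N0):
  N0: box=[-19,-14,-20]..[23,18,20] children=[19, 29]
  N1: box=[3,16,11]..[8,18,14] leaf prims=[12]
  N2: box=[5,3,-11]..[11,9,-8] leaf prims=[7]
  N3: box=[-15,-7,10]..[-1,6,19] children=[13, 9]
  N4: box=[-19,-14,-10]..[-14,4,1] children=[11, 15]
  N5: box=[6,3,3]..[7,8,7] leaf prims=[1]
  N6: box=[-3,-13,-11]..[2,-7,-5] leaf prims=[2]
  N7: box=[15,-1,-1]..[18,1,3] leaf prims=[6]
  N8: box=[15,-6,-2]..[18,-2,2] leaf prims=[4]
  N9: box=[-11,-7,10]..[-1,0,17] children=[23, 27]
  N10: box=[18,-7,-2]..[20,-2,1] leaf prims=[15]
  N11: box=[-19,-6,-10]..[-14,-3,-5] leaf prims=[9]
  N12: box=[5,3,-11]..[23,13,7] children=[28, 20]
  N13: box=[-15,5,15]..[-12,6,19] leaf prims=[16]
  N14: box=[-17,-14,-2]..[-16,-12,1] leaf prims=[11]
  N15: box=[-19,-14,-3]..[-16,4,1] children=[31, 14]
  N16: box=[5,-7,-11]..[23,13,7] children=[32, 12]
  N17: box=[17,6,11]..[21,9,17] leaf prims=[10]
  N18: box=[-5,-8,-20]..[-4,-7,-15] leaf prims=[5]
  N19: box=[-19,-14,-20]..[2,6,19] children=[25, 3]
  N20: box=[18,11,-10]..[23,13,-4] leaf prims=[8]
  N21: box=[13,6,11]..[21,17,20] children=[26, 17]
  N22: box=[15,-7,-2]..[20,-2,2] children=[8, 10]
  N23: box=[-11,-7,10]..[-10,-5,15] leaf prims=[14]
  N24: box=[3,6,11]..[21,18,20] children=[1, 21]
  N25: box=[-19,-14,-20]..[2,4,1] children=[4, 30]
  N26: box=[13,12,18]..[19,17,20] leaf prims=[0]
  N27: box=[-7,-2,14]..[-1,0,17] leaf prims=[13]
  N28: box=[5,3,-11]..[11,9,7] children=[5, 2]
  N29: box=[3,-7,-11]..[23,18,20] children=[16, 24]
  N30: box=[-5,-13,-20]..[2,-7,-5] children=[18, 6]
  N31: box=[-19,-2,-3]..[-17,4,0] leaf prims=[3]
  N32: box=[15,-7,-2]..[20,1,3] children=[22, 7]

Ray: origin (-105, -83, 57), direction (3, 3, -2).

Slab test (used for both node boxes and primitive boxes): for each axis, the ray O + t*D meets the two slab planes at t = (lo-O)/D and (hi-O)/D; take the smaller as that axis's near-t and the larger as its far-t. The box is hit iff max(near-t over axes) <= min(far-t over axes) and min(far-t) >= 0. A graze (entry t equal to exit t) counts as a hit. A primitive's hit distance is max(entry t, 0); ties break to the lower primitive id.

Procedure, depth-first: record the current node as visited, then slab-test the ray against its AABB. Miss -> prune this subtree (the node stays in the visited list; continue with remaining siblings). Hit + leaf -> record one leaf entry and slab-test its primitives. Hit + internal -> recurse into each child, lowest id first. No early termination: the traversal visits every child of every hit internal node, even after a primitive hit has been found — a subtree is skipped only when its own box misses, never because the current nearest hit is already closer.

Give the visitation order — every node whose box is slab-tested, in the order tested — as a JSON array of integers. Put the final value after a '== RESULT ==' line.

Traverse from the root:
N0 x:[86/3,128/3] y:[23,101/3] z:[37/2,77/2] -> hit [86/3,101/3], descend [19, 29]
  N19 x:[86/3,107/3] y:[23,89/3] z:[19,77/2] -> hit [86/3,89/3], descend [3, 25]
    N3 x:[30,104/3] y:[76/3,89/3] z:[19,47/2] -> miss, prune
    N25 x:[86/3,107/3] y:[23,29] z:[28,77/2] -> hit [86/3,29], descend [4, 30]
      N4 x:[86/3,91/3] y:[23,29] z:[28,67/2] -> hit [86/3,29], descend [11, 15]
        N11 x:[86/3,91/3] y:[77/3,80/3] z:[31,67/2] -> miss, prune
        N15 x:[86/3,89/3] y:[23,29] z:[28,30] -> hit [86/3,29], descend [14, 31]
          N14 x:[88/3,89/3] y:[23,71/3] z:[28,59/2] -> miss, prune
          N31 x:[86/3,88/3] y:[27,29] z:[57/2,30] -> hit [86/3,29] leaf, test {P3@t=86/3}
      N30 x:[100/3,107/3] y:[70/3,76/3] z:[31,77/2] -> miss, prune
  N29 x:[36,128/3] y:[76/3,101/3] z:[37/2,34] -> miss, prune

11 AABB tests over nodes [0, 19, 3, 25, 4, 11, 15, 14, 31, 30, 29]; 1 leaf entered; closest P3.

== RESULT ==
[0, 19, 3, 25, 4, 11, 15, 14, 31, 30, 29]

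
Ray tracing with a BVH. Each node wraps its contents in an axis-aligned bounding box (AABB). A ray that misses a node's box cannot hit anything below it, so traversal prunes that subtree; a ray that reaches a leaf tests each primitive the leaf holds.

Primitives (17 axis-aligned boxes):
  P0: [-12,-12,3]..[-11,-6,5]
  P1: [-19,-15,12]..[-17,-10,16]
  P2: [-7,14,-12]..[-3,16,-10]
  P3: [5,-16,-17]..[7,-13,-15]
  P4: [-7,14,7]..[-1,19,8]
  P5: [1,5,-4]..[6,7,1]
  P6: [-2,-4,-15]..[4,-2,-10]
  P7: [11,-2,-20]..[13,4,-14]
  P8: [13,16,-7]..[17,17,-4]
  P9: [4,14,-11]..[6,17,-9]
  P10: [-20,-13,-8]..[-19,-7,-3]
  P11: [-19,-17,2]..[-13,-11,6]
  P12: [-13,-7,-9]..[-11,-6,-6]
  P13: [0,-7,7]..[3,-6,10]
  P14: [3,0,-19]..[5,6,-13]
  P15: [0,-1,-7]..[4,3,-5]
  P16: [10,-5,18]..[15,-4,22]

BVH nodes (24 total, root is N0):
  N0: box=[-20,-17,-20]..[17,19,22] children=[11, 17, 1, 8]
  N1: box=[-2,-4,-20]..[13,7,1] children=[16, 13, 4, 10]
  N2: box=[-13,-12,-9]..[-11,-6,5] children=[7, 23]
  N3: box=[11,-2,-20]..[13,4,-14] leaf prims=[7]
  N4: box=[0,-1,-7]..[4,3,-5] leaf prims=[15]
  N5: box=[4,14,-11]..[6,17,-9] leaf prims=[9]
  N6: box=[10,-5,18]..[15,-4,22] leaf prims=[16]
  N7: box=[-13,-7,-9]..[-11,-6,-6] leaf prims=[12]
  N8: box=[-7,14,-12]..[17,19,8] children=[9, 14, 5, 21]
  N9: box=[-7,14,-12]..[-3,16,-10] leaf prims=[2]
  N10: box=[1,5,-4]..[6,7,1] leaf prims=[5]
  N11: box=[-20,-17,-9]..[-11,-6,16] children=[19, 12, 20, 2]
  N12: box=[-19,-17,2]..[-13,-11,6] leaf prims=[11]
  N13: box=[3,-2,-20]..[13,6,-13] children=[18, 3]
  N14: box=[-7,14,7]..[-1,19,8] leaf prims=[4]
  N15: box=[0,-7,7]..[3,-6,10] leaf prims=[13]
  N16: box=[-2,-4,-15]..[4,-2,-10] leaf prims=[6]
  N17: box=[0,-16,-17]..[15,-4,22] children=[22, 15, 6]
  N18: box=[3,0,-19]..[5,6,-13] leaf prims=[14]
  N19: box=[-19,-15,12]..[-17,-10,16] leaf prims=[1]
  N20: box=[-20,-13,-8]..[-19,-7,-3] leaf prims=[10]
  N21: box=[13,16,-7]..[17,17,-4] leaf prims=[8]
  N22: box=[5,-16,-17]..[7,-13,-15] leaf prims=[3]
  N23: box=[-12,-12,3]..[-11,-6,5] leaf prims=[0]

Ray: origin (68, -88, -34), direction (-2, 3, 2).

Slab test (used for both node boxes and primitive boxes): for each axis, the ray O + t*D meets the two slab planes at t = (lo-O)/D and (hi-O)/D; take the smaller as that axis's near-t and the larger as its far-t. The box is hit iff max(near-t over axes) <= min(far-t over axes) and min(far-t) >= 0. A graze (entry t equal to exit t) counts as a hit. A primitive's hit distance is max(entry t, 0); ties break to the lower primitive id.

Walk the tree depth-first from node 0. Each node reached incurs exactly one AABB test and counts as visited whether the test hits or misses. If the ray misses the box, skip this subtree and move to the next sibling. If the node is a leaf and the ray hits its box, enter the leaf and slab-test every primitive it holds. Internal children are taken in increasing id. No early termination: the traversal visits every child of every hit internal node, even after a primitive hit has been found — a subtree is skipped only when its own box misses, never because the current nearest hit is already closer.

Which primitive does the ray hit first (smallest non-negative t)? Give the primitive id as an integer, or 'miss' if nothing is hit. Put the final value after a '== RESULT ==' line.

Trace the traversal:
N0 x:[51/2,44] y:[71/3,107/3] z:[7,28] -> hit [51/2,28], descend [1, 8, 11, 17]
  N1 x:[55/2,35] y:[28,95/3] z:[7,35/2] -> miss, prune
  N8 x:[51/2,75/2] y:[34,107/3] z:[11,21] -> miss, prune
  N11 x:[79/2,44] y:[71/3,82/3] z:[25/2,25] -> miss, prune
  N17 x:[53/2,34] y:[24,28] z:[17/2,28] -> hit [53/2,28], descend [6, 15, 22]
    N6 x:[53/2,29] y:[83/3,28] z:[26,28] -> hit [83/3,28] leaf, test {P16@t=83/3}
    N15 x:[65/2,34] y:[27,82/3] z:[41/2,22] -> miss, prune
    N22 x:[61/2,63/2] y:[24,25] z:[17/2,19/2] -> miss, prune

Summary -> nodes [0, 1, 8, 11, 17, 6, 15, 22]; box-tests=8; leaf-entries=1; first=P16

== RESULT ==
16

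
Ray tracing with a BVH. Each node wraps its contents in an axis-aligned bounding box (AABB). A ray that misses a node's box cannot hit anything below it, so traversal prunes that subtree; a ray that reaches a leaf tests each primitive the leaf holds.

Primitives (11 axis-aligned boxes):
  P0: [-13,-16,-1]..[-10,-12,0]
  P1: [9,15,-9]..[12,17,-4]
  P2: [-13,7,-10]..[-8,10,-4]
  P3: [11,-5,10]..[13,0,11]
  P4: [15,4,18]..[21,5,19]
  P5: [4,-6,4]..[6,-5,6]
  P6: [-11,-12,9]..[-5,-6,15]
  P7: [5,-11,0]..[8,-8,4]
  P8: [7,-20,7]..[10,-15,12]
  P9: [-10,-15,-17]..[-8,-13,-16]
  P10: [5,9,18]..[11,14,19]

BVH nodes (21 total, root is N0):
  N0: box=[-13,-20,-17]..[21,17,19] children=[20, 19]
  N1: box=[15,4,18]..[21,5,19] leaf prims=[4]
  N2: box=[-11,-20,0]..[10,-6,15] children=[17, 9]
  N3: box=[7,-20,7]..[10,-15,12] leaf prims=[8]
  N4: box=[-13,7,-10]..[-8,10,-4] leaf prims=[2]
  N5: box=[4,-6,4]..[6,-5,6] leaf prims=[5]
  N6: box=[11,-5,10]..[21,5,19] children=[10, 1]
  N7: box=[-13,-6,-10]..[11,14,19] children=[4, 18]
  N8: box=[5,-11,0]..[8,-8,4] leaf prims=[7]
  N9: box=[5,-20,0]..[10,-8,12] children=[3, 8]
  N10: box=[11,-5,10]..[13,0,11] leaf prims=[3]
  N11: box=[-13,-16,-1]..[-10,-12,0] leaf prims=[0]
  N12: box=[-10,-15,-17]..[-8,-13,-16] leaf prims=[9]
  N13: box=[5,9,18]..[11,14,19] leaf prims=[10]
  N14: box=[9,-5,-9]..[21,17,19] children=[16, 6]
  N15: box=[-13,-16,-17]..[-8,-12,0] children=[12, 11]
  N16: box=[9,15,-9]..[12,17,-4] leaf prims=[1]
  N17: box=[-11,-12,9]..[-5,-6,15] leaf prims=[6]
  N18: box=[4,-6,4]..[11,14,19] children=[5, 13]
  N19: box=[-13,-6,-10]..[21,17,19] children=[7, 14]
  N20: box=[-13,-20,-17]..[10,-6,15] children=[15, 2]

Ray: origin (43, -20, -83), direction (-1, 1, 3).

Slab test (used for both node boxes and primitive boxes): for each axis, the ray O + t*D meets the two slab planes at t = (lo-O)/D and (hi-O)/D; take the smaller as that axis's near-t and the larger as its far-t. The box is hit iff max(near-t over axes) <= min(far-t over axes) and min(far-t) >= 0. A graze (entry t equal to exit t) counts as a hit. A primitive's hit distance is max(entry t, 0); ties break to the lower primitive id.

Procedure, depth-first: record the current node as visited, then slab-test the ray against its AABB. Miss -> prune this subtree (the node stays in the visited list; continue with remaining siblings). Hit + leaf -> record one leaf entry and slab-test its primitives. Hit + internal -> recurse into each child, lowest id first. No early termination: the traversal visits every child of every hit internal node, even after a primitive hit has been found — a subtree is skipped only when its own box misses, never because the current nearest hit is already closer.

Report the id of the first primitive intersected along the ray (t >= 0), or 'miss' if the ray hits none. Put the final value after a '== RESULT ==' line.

Traverse from the root:
N0 x:[22,56] y:[0,37] z:[22,34] -> hit [22,34], descend [19, 20]
  N19 x:[22,56] y:[14,37] z:[73/3,34] -> hit [73/3,34], descend [7, 14]
    N7 x:[32,56] y:[14,34] z:[73/3,34] -> hit [32,34], descend [4, 18]
      N4 x:[51,56] y:[27,30] z:[73/3,79/3] -> miss, prune
      N18 x:[32,39] y:[14,34] z:[29,34] -> hit [32,34], descend [5, 13]
        N5 x:[37,39] y:[14,15] z:[29,89/3] -> miss, prune
        N13 x:[32,38] y:[29,34] z:[101/3,34] -> hit [101/3,34] leaf, test {P10@t=101/3}
    N14 x:[22,34] y:[15,37] z:[74/3,34] -> hit [74/3,34], descend [6, 16]
      N6 x:[22,32] y:[15,25] z:[31,34] -> miss, prune
      N16 x:[31,34] y:[35,37] z:[74/3,79/3] -> miss, prune
  N20 x:[33,56] y:[0,14] z:[22,98/3] -> miss, prune

Summary -> nodes [0, 19, 7, 4, 18, 5, 13, 14, 6, 16, 20]; box-tests=11; leaf-entries=1; first=P10

== RESULT ==
10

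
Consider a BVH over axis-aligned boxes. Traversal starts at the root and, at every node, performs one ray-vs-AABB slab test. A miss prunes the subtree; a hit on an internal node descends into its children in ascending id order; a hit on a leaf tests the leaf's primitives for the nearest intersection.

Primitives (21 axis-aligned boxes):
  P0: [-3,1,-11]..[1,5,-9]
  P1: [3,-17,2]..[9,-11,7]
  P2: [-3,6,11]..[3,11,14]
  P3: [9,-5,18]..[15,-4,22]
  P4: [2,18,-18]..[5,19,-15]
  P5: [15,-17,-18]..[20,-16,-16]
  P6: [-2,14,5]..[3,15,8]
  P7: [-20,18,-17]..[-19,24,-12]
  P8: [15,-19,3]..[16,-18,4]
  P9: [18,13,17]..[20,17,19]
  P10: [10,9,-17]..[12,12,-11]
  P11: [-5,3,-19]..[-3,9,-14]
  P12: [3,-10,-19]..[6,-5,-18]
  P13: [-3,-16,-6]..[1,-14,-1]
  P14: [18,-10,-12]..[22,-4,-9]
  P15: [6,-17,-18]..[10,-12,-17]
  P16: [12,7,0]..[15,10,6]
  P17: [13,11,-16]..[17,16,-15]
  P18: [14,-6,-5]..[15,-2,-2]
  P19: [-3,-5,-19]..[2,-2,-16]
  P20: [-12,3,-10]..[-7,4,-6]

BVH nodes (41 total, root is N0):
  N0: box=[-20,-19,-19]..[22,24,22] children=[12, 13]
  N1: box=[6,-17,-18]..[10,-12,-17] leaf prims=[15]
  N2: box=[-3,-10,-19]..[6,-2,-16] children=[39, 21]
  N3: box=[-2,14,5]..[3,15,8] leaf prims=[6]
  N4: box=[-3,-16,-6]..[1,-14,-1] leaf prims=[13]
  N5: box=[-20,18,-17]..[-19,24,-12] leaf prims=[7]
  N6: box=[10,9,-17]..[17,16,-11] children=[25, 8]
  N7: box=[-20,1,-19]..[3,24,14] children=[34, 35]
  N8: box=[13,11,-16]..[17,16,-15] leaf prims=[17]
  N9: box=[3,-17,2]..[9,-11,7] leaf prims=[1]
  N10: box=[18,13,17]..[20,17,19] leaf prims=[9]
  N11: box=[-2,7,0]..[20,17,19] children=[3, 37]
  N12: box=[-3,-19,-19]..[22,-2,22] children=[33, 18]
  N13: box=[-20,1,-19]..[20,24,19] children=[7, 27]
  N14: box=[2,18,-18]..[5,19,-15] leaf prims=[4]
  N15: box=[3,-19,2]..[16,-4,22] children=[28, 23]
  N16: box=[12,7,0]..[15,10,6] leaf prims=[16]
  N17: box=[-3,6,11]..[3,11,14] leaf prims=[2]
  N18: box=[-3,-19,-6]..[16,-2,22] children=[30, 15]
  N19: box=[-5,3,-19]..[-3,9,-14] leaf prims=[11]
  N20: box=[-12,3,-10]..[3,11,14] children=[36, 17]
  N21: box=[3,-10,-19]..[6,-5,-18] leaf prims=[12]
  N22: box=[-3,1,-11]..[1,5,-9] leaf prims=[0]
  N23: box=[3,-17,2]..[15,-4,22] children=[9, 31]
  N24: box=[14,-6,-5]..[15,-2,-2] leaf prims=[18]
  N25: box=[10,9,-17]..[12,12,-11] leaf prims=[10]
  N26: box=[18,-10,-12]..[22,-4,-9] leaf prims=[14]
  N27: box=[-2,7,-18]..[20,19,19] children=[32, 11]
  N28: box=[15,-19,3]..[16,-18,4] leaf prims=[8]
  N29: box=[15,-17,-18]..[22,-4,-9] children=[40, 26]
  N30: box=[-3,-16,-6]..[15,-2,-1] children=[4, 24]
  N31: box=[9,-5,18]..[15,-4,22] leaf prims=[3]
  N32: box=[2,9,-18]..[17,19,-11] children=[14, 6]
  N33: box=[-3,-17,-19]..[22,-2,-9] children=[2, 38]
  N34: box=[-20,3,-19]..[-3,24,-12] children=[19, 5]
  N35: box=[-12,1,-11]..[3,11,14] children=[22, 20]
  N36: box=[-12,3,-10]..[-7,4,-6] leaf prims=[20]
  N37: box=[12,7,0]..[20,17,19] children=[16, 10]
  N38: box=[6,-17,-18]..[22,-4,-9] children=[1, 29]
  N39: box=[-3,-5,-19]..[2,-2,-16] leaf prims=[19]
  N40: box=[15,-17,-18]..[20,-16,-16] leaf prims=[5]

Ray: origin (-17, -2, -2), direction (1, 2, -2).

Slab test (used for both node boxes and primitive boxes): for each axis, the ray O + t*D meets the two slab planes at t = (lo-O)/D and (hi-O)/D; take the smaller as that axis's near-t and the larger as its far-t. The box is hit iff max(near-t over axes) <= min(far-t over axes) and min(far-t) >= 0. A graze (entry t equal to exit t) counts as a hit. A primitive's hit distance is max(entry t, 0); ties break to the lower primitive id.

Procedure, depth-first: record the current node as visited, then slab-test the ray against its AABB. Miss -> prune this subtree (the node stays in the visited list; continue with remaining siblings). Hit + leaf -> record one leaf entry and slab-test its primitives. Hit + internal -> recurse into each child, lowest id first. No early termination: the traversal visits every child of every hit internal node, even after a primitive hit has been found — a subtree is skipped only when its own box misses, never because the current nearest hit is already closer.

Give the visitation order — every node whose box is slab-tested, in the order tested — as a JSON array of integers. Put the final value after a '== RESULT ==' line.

Trace the traversal:
N0 x:[-3,39] y:[-17/2,13] z:[-12,17/2] -> hit [-3,17/2], descend [12, 13]
  N12 x:[14,39] y:[-17/2,0] z:[-12,17/2] -> miss, prune
  N13 x:[-3,37] y:[3/2,13] z:[-21/2,17/2] -> hit [3/2,17/2], descend [7, 27]
    N7 x:[-3,20] y:[3/2,13] z:[-8,17/2] -> hit [3/2,17/2], descend [34, 35]
      N34 x:[-3,14] y:[5/2,13] z:[5,17/2] -> hit [5,17/2], descend [5, 19]
        N5 x:[-3,-2] y:[10,13] z:[5,15/2] -> miss, prune
        N19 x:[12,14] y:[5/2,11/2] z:[6,17/2] -> miss, prune
      N35 x:[5,20] y:[3/2,13/2] z:[-8,9/2] -> miss, prune
    N27 x:[15,37] y:[9/2,21/2] z:[-21/2,8] -> miss, prune

Summary -> nodes [0, 12, 13, 7, 34, 5, 19, 35, 27]; box-tests=9; leaf-entries=0; first=miss

== RESULT ==
[0, 12, 13, 7, 34, 5, 19, 35, 27]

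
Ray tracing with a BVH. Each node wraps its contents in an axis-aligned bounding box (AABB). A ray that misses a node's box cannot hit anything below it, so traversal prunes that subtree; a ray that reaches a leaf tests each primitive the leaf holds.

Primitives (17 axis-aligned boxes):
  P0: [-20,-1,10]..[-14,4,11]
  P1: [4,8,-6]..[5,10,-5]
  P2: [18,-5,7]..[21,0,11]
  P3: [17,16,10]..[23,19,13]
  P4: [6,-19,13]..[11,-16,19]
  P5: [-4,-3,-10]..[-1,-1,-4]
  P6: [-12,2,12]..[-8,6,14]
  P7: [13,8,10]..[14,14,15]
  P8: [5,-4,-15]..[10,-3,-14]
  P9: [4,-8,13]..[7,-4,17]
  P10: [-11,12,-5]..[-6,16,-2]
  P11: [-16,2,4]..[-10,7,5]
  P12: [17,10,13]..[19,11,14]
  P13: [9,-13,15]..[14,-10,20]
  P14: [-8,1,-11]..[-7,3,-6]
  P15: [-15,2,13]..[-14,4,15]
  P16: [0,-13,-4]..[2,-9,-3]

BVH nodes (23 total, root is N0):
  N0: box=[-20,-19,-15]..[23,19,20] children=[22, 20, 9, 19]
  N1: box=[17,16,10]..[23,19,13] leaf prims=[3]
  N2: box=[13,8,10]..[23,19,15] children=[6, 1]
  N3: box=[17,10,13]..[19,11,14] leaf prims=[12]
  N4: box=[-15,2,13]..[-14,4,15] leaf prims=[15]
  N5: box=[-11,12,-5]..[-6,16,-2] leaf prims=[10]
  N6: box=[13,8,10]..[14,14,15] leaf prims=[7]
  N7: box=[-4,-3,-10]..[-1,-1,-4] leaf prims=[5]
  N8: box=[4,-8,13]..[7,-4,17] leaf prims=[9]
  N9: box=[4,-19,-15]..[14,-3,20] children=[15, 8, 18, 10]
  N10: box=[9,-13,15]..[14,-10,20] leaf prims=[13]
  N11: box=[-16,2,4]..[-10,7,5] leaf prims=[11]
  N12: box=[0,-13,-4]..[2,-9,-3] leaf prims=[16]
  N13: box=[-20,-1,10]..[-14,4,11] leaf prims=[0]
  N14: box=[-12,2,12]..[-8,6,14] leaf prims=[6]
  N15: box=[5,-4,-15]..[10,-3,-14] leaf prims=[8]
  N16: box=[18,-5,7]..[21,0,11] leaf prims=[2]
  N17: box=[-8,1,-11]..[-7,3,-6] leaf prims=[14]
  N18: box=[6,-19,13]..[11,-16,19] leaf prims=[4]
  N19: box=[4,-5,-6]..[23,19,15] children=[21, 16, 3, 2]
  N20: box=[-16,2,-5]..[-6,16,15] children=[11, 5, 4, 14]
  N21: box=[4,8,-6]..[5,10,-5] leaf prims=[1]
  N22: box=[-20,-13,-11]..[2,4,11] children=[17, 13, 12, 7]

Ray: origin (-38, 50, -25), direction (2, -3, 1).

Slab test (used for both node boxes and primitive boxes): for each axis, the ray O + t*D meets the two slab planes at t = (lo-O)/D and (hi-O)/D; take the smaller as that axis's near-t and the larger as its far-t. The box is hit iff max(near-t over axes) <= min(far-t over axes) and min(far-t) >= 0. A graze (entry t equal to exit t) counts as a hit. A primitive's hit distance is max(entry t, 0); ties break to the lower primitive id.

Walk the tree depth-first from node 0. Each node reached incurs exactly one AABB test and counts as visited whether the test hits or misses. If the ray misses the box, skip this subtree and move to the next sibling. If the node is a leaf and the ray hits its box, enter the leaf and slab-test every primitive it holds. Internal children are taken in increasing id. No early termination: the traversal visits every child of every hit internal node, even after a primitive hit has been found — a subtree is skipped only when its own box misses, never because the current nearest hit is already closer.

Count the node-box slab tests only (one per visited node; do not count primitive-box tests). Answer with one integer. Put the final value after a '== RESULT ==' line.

Trace the traversal:
N0 x:[9,61/2] y:[31/3,23] z:[10,45] -> hit [31/3,23], descend [9, 19, 20, 22]
  N9 x:[21,26] y:[53/3,23] z:[10,45] -> hit [21,23], descend [8, 10, 15, 18]
    N8 x:[21,45/2] y:[18,58/3] z:[38,42] -> miss, prune
    N10 x:[47/2,26] y:[20,21] z:[40,45] -> miss, prune
    N15 x:[43/2,24] y:[53/3,18] z:[10,11] -> miss, prune
    N18 x:[22,49/2] y:[22,23] z:[38,44] -> miss, prune
  N19 x:[21,61/2] y:[31/3,55/3] z:[19,40] -> miss, prune
  N20 x:[11,16] y:[34/3,16] z:[20,40] -> miss, prune
  N22 x:[9,20] y:[46/3,21] z:[14,36] -> hit [46/3,20], descend [7, 12, 13, 17]
    N7 x:[17,37/2] y:[17,53/3] z:[15,21] -> hit [17,53/3] leaf, test {P5@t=17}
    N12 x:[19,20] y:[59/3,21] z:[21,22] -> miss, prune
    N13 x:[9,12] y:[46/3,17] z:[35,36] -> miss, prune
    N17 x:[15,31/2] y:[47/3,49/3] z:[14,19] -> miss, prune

order=[0, 9, 8, 10, 15, 18, 19, 20, 22, 7, 12, 13, 17]  |boxes|=13  |leaves|=1  hit=P5

== RESULT ==
13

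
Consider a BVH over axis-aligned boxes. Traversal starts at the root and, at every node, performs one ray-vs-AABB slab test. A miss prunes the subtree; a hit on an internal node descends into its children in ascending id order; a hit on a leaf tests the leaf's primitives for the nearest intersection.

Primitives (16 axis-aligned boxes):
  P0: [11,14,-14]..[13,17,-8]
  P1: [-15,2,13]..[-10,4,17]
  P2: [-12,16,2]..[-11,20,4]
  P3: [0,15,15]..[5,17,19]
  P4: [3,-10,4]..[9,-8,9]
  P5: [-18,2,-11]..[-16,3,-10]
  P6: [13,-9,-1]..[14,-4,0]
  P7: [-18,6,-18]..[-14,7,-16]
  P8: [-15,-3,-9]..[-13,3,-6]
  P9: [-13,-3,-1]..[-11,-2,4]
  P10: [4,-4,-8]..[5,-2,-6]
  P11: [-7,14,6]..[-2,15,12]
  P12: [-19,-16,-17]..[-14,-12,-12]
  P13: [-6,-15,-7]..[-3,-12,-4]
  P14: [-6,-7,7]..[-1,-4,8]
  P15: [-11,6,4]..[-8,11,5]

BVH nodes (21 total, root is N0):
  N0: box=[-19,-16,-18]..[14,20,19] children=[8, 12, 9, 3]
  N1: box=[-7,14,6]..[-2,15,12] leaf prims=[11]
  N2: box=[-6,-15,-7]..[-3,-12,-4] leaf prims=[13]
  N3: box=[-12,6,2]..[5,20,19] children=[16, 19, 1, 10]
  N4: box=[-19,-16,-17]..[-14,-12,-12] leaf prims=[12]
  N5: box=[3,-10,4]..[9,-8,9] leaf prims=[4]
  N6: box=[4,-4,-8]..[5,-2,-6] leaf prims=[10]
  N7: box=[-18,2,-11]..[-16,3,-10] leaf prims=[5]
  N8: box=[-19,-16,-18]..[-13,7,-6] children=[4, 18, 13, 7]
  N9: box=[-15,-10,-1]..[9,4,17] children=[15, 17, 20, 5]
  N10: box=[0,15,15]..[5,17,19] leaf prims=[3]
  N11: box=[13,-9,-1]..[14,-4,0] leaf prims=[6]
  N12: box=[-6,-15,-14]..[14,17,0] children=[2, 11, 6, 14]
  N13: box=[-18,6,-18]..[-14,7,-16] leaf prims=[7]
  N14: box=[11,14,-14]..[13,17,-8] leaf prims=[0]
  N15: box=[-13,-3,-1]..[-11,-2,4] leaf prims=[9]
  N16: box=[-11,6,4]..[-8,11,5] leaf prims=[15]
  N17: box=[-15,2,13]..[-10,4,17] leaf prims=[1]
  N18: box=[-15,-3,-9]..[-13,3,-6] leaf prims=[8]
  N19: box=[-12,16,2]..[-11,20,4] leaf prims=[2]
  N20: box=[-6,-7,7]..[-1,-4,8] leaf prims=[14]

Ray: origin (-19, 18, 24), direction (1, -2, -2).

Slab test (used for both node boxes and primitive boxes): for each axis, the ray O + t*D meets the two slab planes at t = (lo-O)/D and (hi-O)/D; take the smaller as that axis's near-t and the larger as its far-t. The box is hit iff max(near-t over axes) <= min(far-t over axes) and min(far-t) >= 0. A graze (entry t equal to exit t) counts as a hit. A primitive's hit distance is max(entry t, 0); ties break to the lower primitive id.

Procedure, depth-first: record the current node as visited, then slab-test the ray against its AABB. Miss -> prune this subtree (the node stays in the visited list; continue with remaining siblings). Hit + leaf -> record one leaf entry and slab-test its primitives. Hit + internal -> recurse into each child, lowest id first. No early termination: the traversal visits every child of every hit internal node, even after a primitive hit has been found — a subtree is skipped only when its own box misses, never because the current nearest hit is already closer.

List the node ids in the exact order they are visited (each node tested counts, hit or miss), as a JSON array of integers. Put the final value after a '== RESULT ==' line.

Trace the traversal:
N0 x:[0,33] y:[-1,17] z:[5/2,21] -> hit [5/2,17], descend [3, 8, 9, 12]
  N3 x:[7,24] y:[-1,6] z:[5/2,11] -> miss, prune
  N8 x:[0,6] y:[11/2,17] z:[15,21] -> miss, prune
  N9 x:[4,28] y:[7,14] z:[7/2,25/2] -> hit [7,25/2], descend [5, 15, 17, 20]
    N5 x:[22,28] y:[13,14] z:[15/2,10] -> miss, prune
    N15 x:[6,8] y:[10,21/2] z:[10,25/2] -> miss, prune
    N17 x:[4,9] y:[7,8] z:[7/2,11/2] -> miss, prune
    N20 x:[13,18] y:[11,25/2] z:[8,17/2] -> miss, prune
  N12 x:[13,33] y:[1/2,33/2] z:[12,19] -> hit [13,33/2], descend [2, 6, 11, 14]
    N2 x:[13,16] y:[15,33/2] z:[14,31/2] -> hit [15,31/2] leaf, test {P13@t=15}
    N6 x:[23,24] y:[10,11] z:[15,16] -> miss, prune
    N11 x:[32,33] y:[11,27/2] z:[12,25/2] -> miss, prune
    N14 x:[30,32] y:[1/2,2] z:[16,19] -> miss, prune

Visited [0, 3, 8, 9, 5, 15, 17, 20, 12, 2, 6, 11, 14]. Tests: 13 box, 1 leaf. Nearest: P13.

== RESULT ==
[0, 3, 8, 9, 5, 15, 17, 20, 12, 2, 6, 11, 14]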